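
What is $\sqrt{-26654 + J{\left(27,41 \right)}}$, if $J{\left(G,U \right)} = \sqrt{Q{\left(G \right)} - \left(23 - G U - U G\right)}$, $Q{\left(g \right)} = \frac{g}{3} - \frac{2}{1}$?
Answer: $\sqrt{-26654 + \sqrt{2198}} \approx 163.12 i$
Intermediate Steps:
$Q{\left(g \right)} = -2 + \frac{g}{3}$ ($Q{\left(g \right)} = g \frac{1}{3} - 2 = \frac{g}{3} - 2 = -2 + \frac{g}{3}$)
$J{\left(G,U \right)} = \sqrt{-25 + \frac{G}{3} + 2 G U}$ ($J{\left(G,U \right)} = \sqrt{\left(-2 + \frac{G}{3}\right) - \left(23 - G U - U G\right)} = \sqrt{\left(-2 + \frac{G}{3}\right) + \left(\left(G U + G U\right) - 23\right)} = \sqrt{\left(-2 + \frac{G}{3}\right) + \left(2 G U - 23\right)} = \sqrt{\left(-2 + \frac{G}{3}\right) + \left(-23 + 2 G U\right)} = \sqrt{-25 + \frac{G}{3} + 2 G U}$)
$\sqrt{-26654 + J{\left(27,41 \right)}} = \sqrt{-26654 + \frac{\sqrt{-225 + 3 \cdot 27 + 18 \cdot 27 \cdot 41}}{3}} = \sqrt{-26654 + \frac{\sqrt{-225 + 81 + 19926}}{3}} = \sqrt{-26654 + \frac{\sqrt{19782}}{3}} = \sqrt{-26654 + \frac{3 \sqrt{2198}}{3}} = \sqrt{-26654 + \sqrt{2198}}$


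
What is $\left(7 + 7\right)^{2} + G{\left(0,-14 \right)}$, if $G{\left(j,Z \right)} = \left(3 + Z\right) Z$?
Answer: $350$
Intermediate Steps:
$G{\left(j,Z \right)} = Z \left(3 + Z\right)$
$\left(7 + 7\right)^{2} + G{\left(0,-14 \right)} = \left(7 + 7\right)^{2} - 14 \left(3 - 14\right) = 14^{2} - -154 = 196 + 154 = 350$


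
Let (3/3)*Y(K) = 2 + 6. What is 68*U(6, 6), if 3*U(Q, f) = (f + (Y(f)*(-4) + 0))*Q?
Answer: -3536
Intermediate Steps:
Y(K) = 8 (Y(K) = 2 + 6 = 8)
U(Q, f) = Q*(-32 + f)/3 (U(Q, f) = ((f + (8*(-4) + 0))*Q)/3 = ((f + (-32 + 0))*Q)/3 = ((f - 32)*Q)/3 = ((-32 + f)*Q)/3 = (Q*(-32 + f))/3 = Q*(-32 + f)/3)
68*U(6, 6) = 68*((1/3)*6*(-32 + 6)) = 68*((1/3)*6*(-26)) = 68*(-52) = -3536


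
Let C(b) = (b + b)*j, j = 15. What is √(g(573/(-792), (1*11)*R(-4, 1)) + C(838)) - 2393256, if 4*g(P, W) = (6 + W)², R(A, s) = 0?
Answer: -2393256 + √25149 ≈ -2.3931e+6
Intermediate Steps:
C(b) = 30*b (C(b) = (b + b)*15 = (2*b)*15 = 30*b)
g(P, W) = (6 + W)²/4
√(g(573/(-792), (1*11)*R(-4, 1)) + C(838)) - 2393256 = √((6 + (1*11)*0)²/4 + 30*838) - 2393256 = √((6 + 11*0)²/4 + 25140) - 2393256 = √((6 + 0)²/4 + 25140) - 2393256 = √((¼)*6² + 25140) - 2393256 = √((¼)*36 + 25140) - 2393256 = √(9 + 25140) - 2393256 = √25149 - 2393256 = -2393256 + √25149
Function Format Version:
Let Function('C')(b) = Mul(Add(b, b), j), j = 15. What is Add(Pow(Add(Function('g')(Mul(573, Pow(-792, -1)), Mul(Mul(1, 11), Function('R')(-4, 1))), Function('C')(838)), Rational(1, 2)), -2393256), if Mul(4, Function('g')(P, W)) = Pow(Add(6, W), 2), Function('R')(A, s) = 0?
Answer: Add(-2393256, Pow(25149, Rational(1, 2))) ≈ -2.3931e+6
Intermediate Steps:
Function('C')(b) = Mul(30, b) (Function('C')(b) = Mul(Add(b, b), 15) = Mul(Mul(2, b), 15) = Mul(30, b))
Function('g')(P, W) = Mul(Rational(1, 4), Pow(Add(6, W), 2))
Add(Pow(Add(Function('g')(Mul(573, Pow(-792, -1)), Mul(Mul(1, 11), Function('R')(-4, 1))), Function('C')(838)), Rational(1, 2)), -2393256) = Add(Pow(Add(Mul(Rational(1, 4), Pow(Add(6, Mul(Mul(1, 11), 0)), 2)), Mul(30, 838)), Rational(1, 2)), -2393256) = Add(Pow(Add(Mul(Rational(1, 4), Pow(Add(6, Mul(11, 0)), 2)), 25140), Rational(1, 2)), -2393256) = Add(Pow(Add(Mul(Rational(1, 4), Pow(Add(6, 0), 2)), 25140), Rational(1, 2)), -2393256) = Add(Pow(Add(Mul(Rational(1, 4), Pow(6, 2)), 25140), Rational(1, 2)), -2393256) = Add(Pow(Add(Mul(Rational(1, 4), 36), 25140), Rational(1, 2)), -2393256) = Add(Pow(Add(9, 25140), Rational(1, 2)), -2393256) = Add(Pow(25149, Rational(1, 2)), -2393256) = Add(-2393256, Pow(25149, Rational(1, 2)))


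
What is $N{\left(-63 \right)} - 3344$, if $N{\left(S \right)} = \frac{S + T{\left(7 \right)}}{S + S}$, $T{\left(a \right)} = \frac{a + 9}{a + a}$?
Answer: $- \frac{2948975}{882} \approx -3343.5$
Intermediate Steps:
$T{\left(a \right)} = \frac{9 + a}{2 a}$
$N{\left(S \right)} = \frac{\frac{8}{7} + S}{2 S}$ ($N{\left(S \right)} = \frac{S + \frac{9 + 7}{2 \cdot 7}}{S + S} = \frac{S + \frac{1}{2} \cdot \frac{1}{7} \cdot 16}{2 S} = \left(S + \frac{8}{7}\right) \frac{1}{2 S} = \left(\frac{8}{7} + S\right) \frac{1}{2 S} = \frac{\frac{8}{7} + S}{2 S}$)
$N{\left(-63 \right)} - 3344 = \frac{8 + 7 \left(-63\right)}{14 \left(-63\right)} - 3344 = \frac{1}{14} \left(- \frac{1}{63}\right) \left(8 - 441\right) - 3344 = \frac{1}{14} \left(- \frac{1}{63}\right) \left(-433\right) - 3344 = \frac{433}{882} - 3344 = - \frac{2948975}{882}$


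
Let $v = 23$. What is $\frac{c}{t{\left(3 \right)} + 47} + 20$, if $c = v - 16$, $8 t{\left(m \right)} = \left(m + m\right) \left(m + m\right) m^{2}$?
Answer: $\frac{502}{25} \approx 20.08$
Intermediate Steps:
$t{\left(m \right)} = \frac{m^{4}}{2}$ ($t{\left(m \right)} = \frac{\left(m + m\right) \left(m + m\right) m^{2}}{8} = \frac{2 m 2 m m^{2}}{8} = \frac{4 m^{2} m^{2}}{8} = \frac{4 m^{4}}{8} = \frac{m^{4}}{2}$)
$c = 7$ ($c = 23 - 16 = 7$)
$\frac{c}{t{\left(3 \right)} + 47} + 20 = \frac{7}{\frac{3^{4}}{2} + 47} + 20 = \frac{7}{\frac{1}{2} \cdot 81 + 47} + 20 = \frac{7}{\frac{81}{2} + 47} + 20 = \frac{7}{\frac{175}{2}} + 20 = 7 \cdot \frac{2}{175} + 20 = \frac{2}{25} + 20 = \frac{502}{25}$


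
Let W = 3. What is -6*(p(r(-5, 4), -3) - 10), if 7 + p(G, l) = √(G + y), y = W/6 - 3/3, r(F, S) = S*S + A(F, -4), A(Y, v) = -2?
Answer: 102 - 9*√6 ≈ 79.955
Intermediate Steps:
r(F, S) = -2 + S² (r(F, S) = S*S - 2 = S² - 2 = -2 + S²)
y = -½ (y = 3/6 - 3/3 = 3*(⅙) - 3*⅓ = ½ - 1 = -½ ≈ -0.50000)
p(G, l) = -7 + √(-½ + G) (p(G, l) = -7 + √(G - ½) = -7 + √(-½ + G))
-6*(p(r(-5, 4), -3) - 10) = -6*((-7 + √(-2 + 4*(-2 + 4²))/2) - 10) = -6*((-7 + √(-2 + 4*(-2 + 16))/2) - 10) = -6*((-7 + √(-2 + 4*14)/2) - 10) = -6*((-7 + √(-2 + 56)/2) - 10) = -6*((-7 + √54/2) - 10) = -6*((-7 + (3*√6)/2) - 10) = -6*((-7 + 3*√6/2) - 10) = -6*(-17 + 3*√6/2) = 102 - 9*√6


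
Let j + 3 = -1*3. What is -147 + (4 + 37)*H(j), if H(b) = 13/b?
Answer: -1415/6 ≈ -235.83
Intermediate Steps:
j = -6 (j = -3 - 1*3 = -3 - 3 = -6)
-147 + (4 + 37)*H(j) = -147 + (4 + 37)*(13/(-6)) = -147 + 41*(13*(-1/6)) = -147 + 41*(-13/6) = -147 - 533/6 = -1415/6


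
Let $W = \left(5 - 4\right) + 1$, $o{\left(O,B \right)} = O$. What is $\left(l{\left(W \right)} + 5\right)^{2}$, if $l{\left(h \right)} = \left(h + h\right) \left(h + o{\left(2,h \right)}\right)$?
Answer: $441$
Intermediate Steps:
$W = 2$ ($W = 1 + 1 = 2$)
$l{\left(h \right)} = 2 h \left(2 + h\right)$ ($l{\left(h \right)} = \left(h + h\right) \left(h + 2\right) = 2 h \left(2 + h\right)$)
$\left(l{\left(W \right)} + 5\right)^{2} = \left(2 \cdot 2 \left(2 + 2\right) + 5\right)^{2} = \left(2 \cdot 2 \cdot 4 + 5\right)^{2} = \left(16 + 5\right)^{2} = 21^{2} = 441$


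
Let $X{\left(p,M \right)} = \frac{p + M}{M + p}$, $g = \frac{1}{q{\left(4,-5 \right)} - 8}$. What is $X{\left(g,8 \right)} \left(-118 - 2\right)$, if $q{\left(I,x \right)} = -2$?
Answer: $-120$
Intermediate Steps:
$g = - \frac{1}{10}$ ($g = \frac{1}{-2 - 8} = \frac{1}{-10} = - \frac{1}{10} \approx -0.1$)
$X{\left(p,M \right)} = 1$ ($X{\left(p,M \right)} = \frac{M + p}{M + p} = 1$)
$X{\left(g,8 \right)} \left(-118 - 2\right) = 1 \left(-118 - 2\right) = 1 \left(-120\right) = -120$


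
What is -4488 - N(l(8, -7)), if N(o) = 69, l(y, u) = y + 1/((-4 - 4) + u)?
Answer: -4557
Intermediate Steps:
l(y, u) = y + 1/(-8 + u)
-4488 - N(l(8, -7)) = -4488 - 1*69 = -4488 - 69 = -4557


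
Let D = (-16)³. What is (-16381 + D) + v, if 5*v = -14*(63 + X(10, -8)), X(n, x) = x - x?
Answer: -103267/5 ≈ -20653.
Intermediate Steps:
D = -4096
X(n, x) = 0
v = -882/5 (v = (-14*(63 + 0))/5 = (-14*63)/5 = (⅕)*(-882) = -882/5 ≈ -176.40)
(-16381 + D) + v = (-16381 - 4096) - 882/5 = -20477 - 882/5 = -103267/5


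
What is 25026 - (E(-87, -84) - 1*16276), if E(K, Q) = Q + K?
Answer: 41473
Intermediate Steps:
E(K, Q) = K + Q
25026 - (E(-87, -84) - 1*16276) = 25026 - ((-87 - 84) - 1*16276) = 25026 - (-171 - 16276) = 25026 - 1*(-16447) = 25026 + 16447 = 41473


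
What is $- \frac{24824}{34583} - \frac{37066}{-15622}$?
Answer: $\frac{447026475}{270127813} \approx 1.6549$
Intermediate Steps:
$- \frac{24824}{34583} - \frac{37066}{-15622} = \left(-24824\right) \frac{1}{34583} - - \frac{18533}{7811} = - \frac{24824}{34583} + \frac{18533}{7811} = \frac{447026475}{270127813}$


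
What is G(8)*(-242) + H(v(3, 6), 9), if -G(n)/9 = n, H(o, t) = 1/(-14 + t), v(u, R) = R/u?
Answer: 87119/5 ≈ 17424.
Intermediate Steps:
G(n) = -9*n
G(8)*(-242) + H(v(3, 6), 9) = -9*8*(-242) + 1/(-14 + 9) = -72*(-242) + 1/(-5) = 17424 - ⅕ = 87119/5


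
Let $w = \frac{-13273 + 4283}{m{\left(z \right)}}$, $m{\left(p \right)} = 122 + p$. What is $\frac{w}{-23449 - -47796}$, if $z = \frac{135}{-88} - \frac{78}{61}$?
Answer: $- \frac{48258320}{15577137559} \approx -0.003098$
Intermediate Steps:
$z = - \frac{15099}{5368}$ ($z = 135 \left(- \frac{1}{88}\right) - \frac{78}{61} = - \frac{135}{88} - \frac{78}{61} = - \frac{15099}{5368} \approx -2.8128$)
$w = - \frac{48258320}{639797}$ ($w = \frac{-13273 + 4283}{122 - \frac{15099}{5368}} = - \frac{8990}{\frac{639797}{5368}} = \left(-8990\right) \frac{5368}{639797} = - \frac{48258320}{639797} \approx -75.427$)
$\frac{w}{-23449 - -47796} = - \frac{48258320}{639797 \left(-23449 - -47796\right)} = - \frac{48258320}{639797 \left(-23449 + 47796\right)} = - \frac{48258320}{639797 \cdot 24347} = \left(- \frac{48258320}{639797}\right) \frac{1}{24347} = - \frac{48258320}{15577137559}$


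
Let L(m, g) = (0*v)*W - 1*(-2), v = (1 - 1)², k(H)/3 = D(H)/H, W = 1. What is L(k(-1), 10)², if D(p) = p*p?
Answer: 4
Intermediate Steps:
D(p) = p²
k(H) = 3*H (k(H) = 3*(H²/H) = 3*H)
v = 0 (v = 0² = 0)
L(m, g) = 2 (L(m, g) = (0*0)*1 - 1*(-2) = 0*1 + 2 = 0 + 2 = 2)
L(k(-1), 10)² = 2² = 4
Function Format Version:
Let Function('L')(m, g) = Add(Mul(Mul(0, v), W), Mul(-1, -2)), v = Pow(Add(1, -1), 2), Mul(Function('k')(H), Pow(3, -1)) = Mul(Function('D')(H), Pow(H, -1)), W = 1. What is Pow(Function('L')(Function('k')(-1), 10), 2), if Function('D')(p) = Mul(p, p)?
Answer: 4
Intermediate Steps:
Function('D')(p) = Pow(p, 2)
Function('k')(H) = Mul(3, H) (Function('k')(H) = Mul(3, Mul(Pow(H, 2), Pow(H, -1))) = Mul(3, H))
v = 0 (v = Pow(0, 2) = 0)
Function('L')(m, g) = 2 (Function('L')(m, g) = Add(Mul(Mul(0, 0), 1), Mul(-1, -2)) = Add(Mul(0, 1), 2) = Add(0, 2) = 2)
Pow(Function('L')(Function('k')(-1), 10), 2) = Pow(2, 2) = 4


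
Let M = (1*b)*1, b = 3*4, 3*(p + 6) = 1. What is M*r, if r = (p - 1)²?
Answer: 1600/3 ≈ 533.33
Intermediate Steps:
p = -17/3 (p = -6 + (⅓)*1 = -6 + ⅓ = -17/3 ≈ -5.6667)
b = 12
M = 12 (M = (1*12)*1 = 12*1 = 12)
r = 400/9 (r = (-17/3 - 1)² = (-20/3)² = 400/9 ≈ 44.444)
M*r = 12*(400/9) = 1600/3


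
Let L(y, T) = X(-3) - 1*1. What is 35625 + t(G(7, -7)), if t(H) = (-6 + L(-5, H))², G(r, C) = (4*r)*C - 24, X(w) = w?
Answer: 35725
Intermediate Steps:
L(y, T) = -4 (L(y, T) = -3 - 1*1 = -3 - 1 = -4)
G(r, C) = -24 + 4*C*r (G(r, C) = 4*C*r - 24 = -24 + 4*C*r)
t(H) = 100 (t(H) = (-6 - 4)² = (-10)² = 100)
35625 + t(G(7, -7)) = 35625 + 100 = 35725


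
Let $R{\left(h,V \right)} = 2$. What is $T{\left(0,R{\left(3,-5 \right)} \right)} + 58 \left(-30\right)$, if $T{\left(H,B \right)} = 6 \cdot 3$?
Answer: $-1722$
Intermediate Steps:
$T{\left(H,B \right)} = 18$
$T{\left(0,R{\left(3,-5 \right)} \right)} + 58 \left(-30\right) = 18 + 58 \left(-30\right) = 18 - 1740 = -1722$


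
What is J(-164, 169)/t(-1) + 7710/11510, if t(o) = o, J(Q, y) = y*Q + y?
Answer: 31707368/1151 ≈ 27548.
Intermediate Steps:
J(Q, y) = y + Q*y (J(Q, y) = Q*y + y = y + Q*y)
J(-164, 169)/t(-1) + 7710/11510 = (169*(1 - 164))/(-1) + 7710/11510 = (169*(-163))*(-1) + 7710*(1/11510) = -27547*(-1) + 771/1151 = 27547 + 771/1151 = 31707368/1151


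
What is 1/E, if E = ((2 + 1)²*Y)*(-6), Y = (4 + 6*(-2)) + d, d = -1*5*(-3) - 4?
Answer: -1/162 ≈ -0.0061728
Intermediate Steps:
d = 11 (d = -5*(-3) - 4 = 15 - 4 = 11)
Y = 3 (Y = (4 + 6*(-2)) + 11 = (4 - 12) + 11 = -8 + 11 = 3)
E = -162 (E = ((2 + 1)²*3)*(-6) = (3²*3)*(-6) = (9*3)*(-6) = 27*(-6) = -162)
1/E = 1/(-162) = -1/162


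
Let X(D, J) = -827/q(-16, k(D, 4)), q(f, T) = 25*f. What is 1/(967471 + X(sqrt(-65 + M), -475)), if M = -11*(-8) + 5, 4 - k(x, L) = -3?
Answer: 400/386989227 ≈ 1.0336e-6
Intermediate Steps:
k(x, L) = 7 (k(x, L) = 4 - 1*(-3) = 4 + 3 = 7)
M = 93 (M = 88 + 5 = 93)
X(D, J) = 827/400 (X(D, J) = -827/(25*(-16)) = -827/(-400) = -827*(-1/400) = 827/400)
1/(967471 + X(sqrt(-65 + M), -475)) = 1/(967471 + 827/400) = 1/(386989227/400) = 400/386989227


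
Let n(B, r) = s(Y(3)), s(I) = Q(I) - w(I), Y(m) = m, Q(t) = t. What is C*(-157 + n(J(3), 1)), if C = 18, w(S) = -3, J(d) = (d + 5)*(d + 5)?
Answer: -2718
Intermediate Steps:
J(d) = (5 + d)**2 (J(d) = (5 + d)*(5 + d) = (5 + d)**2)
s(I) = 3 + I (s(I) = I - 1*(-3) = I + 3 = 3 + I)
n(B, r) = 6 (n(B, r) = 3 + 3 = 6)
C*(-157 + n(J(3), 1)) = 18*(-157 + 6) = 18*(-151) = -2718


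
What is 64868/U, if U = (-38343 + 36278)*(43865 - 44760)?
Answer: 64868/1848175 ≈ 0.035098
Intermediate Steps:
U = 1848175 (U = -2065*(-895) = 1848175)
64868/U = 64868/1848175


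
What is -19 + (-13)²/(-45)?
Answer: -1024/45 ≈ -22.756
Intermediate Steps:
-19 + (-13)²/(-45) = -19 - 1/45*169 = -19 - 169/45 = -1024/45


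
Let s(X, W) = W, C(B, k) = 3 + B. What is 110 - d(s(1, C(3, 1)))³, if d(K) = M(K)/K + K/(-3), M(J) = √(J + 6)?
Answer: 120 - 37*√3/9 ≈ 112.88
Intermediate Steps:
M(J) = √(6 + J)
d(K) = -K/3 + √(6 + K)/K (d(K) = √(6 + K)/K + K/(-3) = √(6 + K)/K + K*(-⅓) = √(6 + K)/K - K/3 = -K/3 + √(6 + K)/K)
110 - d(s(1, C(3, 1)))³ = 110 - (-(3 + 3)/3 + √(6 + (3 + 3))/(3 + 3))³ = 110 - (-⅓*6 + √(6 + 6)/6)³ = 110 - (-2 + √12/6)³ = 110 - (-2 + (2*√3)/6)³ = 110 - (-2 + √3/3)³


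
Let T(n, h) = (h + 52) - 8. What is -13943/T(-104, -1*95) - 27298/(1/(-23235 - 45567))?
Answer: 95786020739/51 ≈ 1.8782e+9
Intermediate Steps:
T(n, h) = 44 + h (T(n, h) = (52 + h) - 8 = 44 + h)
-13943/T(-104, -1*95) - 27298/(1/(-23235 - 45567)) = -13943/(44 - 1*95) - 27298/(1/(-23235 - 45567)) = -13943/(44 - 95) - 27298/(1/(-68802)) = -13943/(-51) - 27298/(-1/68802) = -13943*(-1/51) - 27298*(-68802) = 13943/51 + 1878156996 = 95786020739/51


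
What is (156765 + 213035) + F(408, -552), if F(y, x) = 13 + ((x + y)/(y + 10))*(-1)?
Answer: 77290989/209 ≈ 3.6981e+5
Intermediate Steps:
F(y, x) = 13 - (x + y)/(10 + y) (F(y, x) = 13 + ((x + y)/(10 + y))*(-1) = 13 - (x + y)/(10 + y))
(156765 + 213035) + F(408, -552) = (156765 + 213035) + (130 - 1*(-552) + 12*408)/(10 + 408) = 369800 + (130 + 552 + 4896)/418 = 369800 + (1/418)*5578 = 369800 + 2789/209 = 77290989/209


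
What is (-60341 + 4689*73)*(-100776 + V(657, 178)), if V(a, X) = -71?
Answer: -28434416732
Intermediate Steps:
(-60341 + 4689*73)*(-100776 + V(657, 178)) = (-60341 + 4689*73)*(-100776 - 71) = (-60341 + 342297)*(-100847) = 281956*(-100847) = -28434416732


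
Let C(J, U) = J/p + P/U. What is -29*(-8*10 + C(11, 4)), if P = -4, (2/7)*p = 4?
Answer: 32567/14 ≈ 2326.2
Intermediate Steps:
p = 14 (p = (7/2)*4 = 14)
C(J, U) = -4/U + J/14 (C(J, U) = J/14 - 4/U = -4/U + J/14)
-29*(-8*10 + C(11, 4)) = -29*(-8*10 + (-4/4 + (1/14)*11)) = -29*(-80 + (-4*¼ + 11/14)) = -29*(-80 + (-1 + 11/14)) = -29*(-80 - 3/14) = -29*(-1123/14) = 32567/14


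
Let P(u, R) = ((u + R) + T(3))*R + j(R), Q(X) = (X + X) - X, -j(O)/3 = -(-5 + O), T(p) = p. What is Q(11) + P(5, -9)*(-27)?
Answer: 902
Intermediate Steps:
j(O) = -15 + 3*O (j(O) = -(-3)*(-5 + O) = -3*(5 - O) = -15 + 3*O)
Q(X) = X (Q(X) = 2*X - X = X)
P(u, R) = -15 + 3*R + R*(3 + R + u) (P(u, R) = ((u + R) + 3)*R + (-15 + 3*R) = ((R + u) + 3)*R + (-15 + 3*R) = (3 + R + u)*R + (-15 + 3*R) = R*(3 + R + u) + (-15 + 3*R) = -15 + 3*R + R*(3 + R + u))
Q(11) + P(5, -9)*(-27) = 11 + (-15 + (-9)² + 6*(-9) - 9*5)*(-27) = 11 + (-15 + 81 - 54 - 45)*(-27) = 11 - 33*(-27) = 11 + 891 = 902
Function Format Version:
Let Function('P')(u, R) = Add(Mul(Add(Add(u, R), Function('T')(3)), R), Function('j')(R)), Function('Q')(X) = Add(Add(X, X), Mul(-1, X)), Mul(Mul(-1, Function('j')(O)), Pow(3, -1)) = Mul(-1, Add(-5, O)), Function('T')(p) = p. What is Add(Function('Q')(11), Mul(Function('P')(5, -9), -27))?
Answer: 902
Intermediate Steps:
Function('j')(O) = Add(-15, Mul(3, O)) (Function('j')(O) = Mul(-3, Mul(-1, Add(-5, O))) = Mul(-3, Add(5, Mul(-1, O))) = Add(-15, Mul(3, O)))
Function('Q')(X) = X (Function('Q')(X) = Add(Mul(2, X), Mul(-1, X)) = X)
Function('P')(u, R) = Add(-15, Mul(3, R), Mul(R, Add(3, R, u))) (Function('P')(u, R) = Add(Mul(Add(Add(u, R), 3), R), Add(-15, Mul(3, R))) = Add(Mul(Add(Add(R, u), 3), R), Add(-15, Mul(3, R))) = Add(Mul(Add(3, R, u), R), Add(-15, Mul(3, R))) = Add(Mul(R, Add(3, R, u)), Add(-15, Mul(3, R))) = Add(-15, Mul(3, R), Mul(R, Add(3, R, u))))
Add(Function('Q')(11), Mul(Function('P')(5, -9), -27)) = Add(11, Mul(Add(-15, Pow(-9, 2), Mul(6, -9), Mul(-9, 5)), -27)) = Add(11, Mul(Add(-15, 81, -54, -45), -27)) = Add(11, Mul(-33, -27)) = Add(11, 891) = 902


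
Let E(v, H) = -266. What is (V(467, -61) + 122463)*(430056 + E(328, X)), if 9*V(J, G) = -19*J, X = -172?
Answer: 469886828260/9 ≈ 5.2210e+10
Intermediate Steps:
V(J, G) = -19*J/9 (V(J, G) = (-19*J)/9 = -19*J/9)
(V(467, -61) + 122463)*(430056 + E(328, X)) = (-19/9*467 + 122463)*(430056 - 266) = (-8873/9 + 122463)*429790 = (1093294/9)*429790 = 469886828260/9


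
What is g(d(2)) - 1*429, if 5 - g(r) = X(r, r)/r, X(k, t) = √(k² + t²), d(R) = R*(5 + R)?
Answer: -424 - √2 ≈ -425.41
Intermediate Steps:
g(r) = 5 - √2*√(r²)/r (g(r) = 5 - √(r² + r²)/r = 5 - √(2*r²)/r = 5 - √2*√(r²)/r)
g(d(2)) - 1*429 = (5 - √2*√((2*(5 + 2))²)/(2*(5 + 2))) - 1*429 = (5 - √2*√((2*7)²)/(2*7)) - 429 = (5 - 1*√2*√(14²)/14) - 429 = (5 - 1*√2*1/14*√196) - 429 = (5 - 1*√2*1/14*14) - 429 = (5 - √2) - 429 = -424 - √2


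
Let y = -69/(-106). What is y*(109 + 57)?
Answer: 5727/53 ≈ 108.06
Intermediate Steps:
y = 69/106 (y = -69*(-1/106) = 69/106 ≈ 0.65094)
y*(109 + 57) = 69*(109 + 57)/106 = (69/106)*166 = 5727/53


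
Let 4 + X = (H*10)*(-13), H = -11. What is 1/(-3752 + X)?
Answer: -1/2326 ≈ -0.00042992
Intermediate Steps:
X = 1426 (X = -4 - 11*10*(-13) = -4 - 110*(-13) = -4 + 1430 = 1426)
1/(-3752 + X) = 1/(-3752 + 1426) = 1/(-2326) = -1/2326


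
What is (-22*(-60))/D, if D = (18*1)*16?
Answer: 55/12 ≈ 4.5833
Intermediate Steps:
D = 288 (D = 18*16 = 288)
(-22*(-60))/D = -22*(-60)/288 = 1320*(1/288) = 55/12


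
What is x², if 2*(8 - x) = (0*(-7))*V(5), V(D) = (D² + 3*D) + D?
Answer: 64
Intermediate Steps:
V(D) = D² + 4*D
x = 8 (x = 8 - 0*(-7)*5*(4 + 5)/2 = 8 - 0*5*9 = 8 - 0*45 = 8 - ½*0 = 8 + 0 = 8)
x² = 8² = 64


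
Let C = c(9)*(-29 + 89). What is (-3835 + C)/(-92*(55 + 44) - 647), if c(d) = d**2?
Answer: -205/1951 ≈ -0.10507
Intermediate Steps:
C = 4860 (C = 9**2*(-29 + 89) = 81*60 = 4860)
(-3835 + C)/(-92*(55 + 44) - 647) = (-3835 + 4860)/(-92*(55 + 44) - 647) = 1025/(-92*99 - 647) = 1025/(-9108 - 647) = 1025/(-9755) = 1025*(-1/9755) = -205/1951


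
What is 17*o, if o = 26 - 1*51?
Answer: -425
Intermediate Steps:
o = -25 (o = 26 - 51 = -25)
17*o = 17*(-25) = -425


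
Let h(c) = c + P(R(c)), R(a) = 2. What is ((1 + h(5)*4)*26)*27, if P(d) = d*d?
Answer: 25974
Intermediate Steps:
P(d) = d**2
h(c) = 4 + c (h(c) = c + 2**2 = c + 4 = 4 + c)
((1 + h(5)*4)*26)*27 = ((1 + (4 + 5)*4)*26)*27 = ((1 + 9*4)*26)*27 = ((1 + 36)*26)*27 = (37*26)*27 = 962*27 = 25974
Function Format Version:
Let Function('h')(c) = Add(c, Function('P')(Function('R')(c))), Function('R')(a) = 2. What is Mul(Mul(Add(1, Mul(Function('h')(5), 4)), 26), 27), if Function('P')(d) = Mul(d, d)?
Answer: 25974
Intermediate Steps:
Function('P')(d) = Pow(d, 2)
Function('h')(c) = Add(4, c) (Function('h')(c) = Add(c, Pow(2, 2)) = Add(c, 4) = Add(4, c))
Mul(Mul(Add(1, Mul(Function('h')(5), 4)), 26), 27) = Mul(Mul(Add(1, Mul(Add(4, 5), 4)), 26), 27) = Mul(Mul(Add(1, Mul(9, 4)), 26), 27) = Mul(Mul(Add(1, 36), 26), 27) = Mul(Mul(37, 26), 27) = Mul(962, 27) = 25974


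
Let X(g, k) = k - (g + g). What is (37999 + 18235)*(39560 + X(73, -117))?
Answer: 2209827498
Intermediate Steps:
X(g, k) = k - 2*g
(37999 + 18235)*(39560 + X(73, -117)) = (37999 + 18235)*(39560 + (-117 - 2*73)) = 56234*(39560 + (-117 - 146)) = 56234*(39560 - 263) = 56234*39297 = 2209827498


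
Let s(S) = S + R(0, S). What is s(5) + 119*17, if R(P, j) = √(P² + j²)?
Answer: 2033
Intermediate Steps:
s(S) = S + √(S²) (s(S) = S + √(0² + S²) = S + √(0 + S²) = S + √(S²))
s(5) + 119*17 = (5 + √(5²)) + 119*17 = (5 + √25) + 2023 = (5 + 5) + 2023 = 10 + 2023 = 2033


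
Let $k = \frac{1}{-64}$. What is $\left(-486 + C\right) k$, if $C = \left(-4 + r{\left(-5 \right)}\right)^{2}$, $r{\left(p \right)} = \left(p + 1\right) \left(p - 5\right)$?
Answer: $- \frac{405}{32} \approx -12.656$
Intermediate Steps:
$k = - \frac{1}{64} \approx -0.015625$
$r{\left(p \right)} = \left(1 + p\right) \left(-5 + p\right)$
$C = 1296$ ($C = \left(-4 - \left(-15 - 25\right)\right)^{2} = \left(-4 + \left(-5 + 25 + 20\right)\right)^{2} = \left(-4 + 40\right)^{2} = 36^{2} = 1296$)
$\left(-486 + C\right) k = \left(-486 + 1296\right) \left(- \frac{1}{64}\right) = 810 \left(- \frac{1}{64}\right) = - \frac{405}{32}$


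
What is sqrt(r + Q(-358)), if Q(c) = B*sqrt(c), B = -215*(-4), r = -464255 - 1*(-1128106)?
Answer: sqrt(663851 + 860*I*sqrt(358)) ≈ 814.83 + 9.985*I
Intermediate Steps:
r = 663851 (r = -464255 + 1128106 = 663851)
B = 860
Q(c) = 860*sqrt(c)
sqrt(r + Q(-358)) = sqrt(663851 + 860*sqrt(-358)) = sqrt(663851 + 860*(I*sqrt(358))) = sqrt(663851 + 860*I*sqrt(358))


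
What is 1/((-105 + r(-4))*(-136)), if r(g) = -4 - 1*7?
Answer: 1/15776 ≈ 6.3387e-5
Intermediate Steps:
r(g) = -11 (r(g) = -4 - 7 = -11)
1/((-105 + r(-4))*(-136)) = 1/((-105 - 11)*(-136)) = 1/(-116*(-136)) = 1/15776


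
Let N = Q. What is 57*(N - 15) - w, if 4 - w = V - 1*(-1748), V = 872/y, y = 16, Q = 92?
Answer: 12375/2 ≈ 6187.5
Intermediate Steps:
N = 92
V = 109/2 (V = 872/16 = 872*(1/16) = 109/2 ≈ 54.500)
w = -3597/2 (w = 4 - (109/2 - 1*(-1748)) = 4 - (109/2 + 1748) = 4 - 1*3605/2 = 4 - 3605/2 = -3597/2 ≈ -1798.5)
57*(N - 15) - w = 57*(92 - 15) - 1*(-3597/2) = 57*77 + 3597/2 = 4389 + 3597/2 = 12375/2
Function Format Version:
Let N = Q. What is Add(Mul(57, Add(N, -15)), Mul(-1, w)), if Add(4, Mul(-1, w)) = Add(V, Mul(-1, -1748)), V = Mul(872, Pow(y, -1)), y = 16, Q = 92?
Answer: Rational(12375, 2) ≈ 6187.5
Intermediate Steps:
N = 92
V = Rational(109, 2) (V = Mul(872, Pow(16, -1)) = Mul(872, Rational(1, 16)) = Rational(109, 2) ≈ 54.500)
w = Rational(-3597, 2) (w = Add(4, Mul(-1, Add(Rational(109, 2), Mul(-1, -1748)))) = Add(4, Mul(-1, Add(Rational(109, 2), 1748))) = Add(4, Mul(-1, Rational(3605, 2))) = Add(4, Rational(-3605, 2)) = Rational(-3597, 2) ≈ -1798.5)
Add(Mul(57, Add(N, -15)), Mul(-1, w)) = Add(Mul(57, Add(92, -15)), Mul(-1, Rational(-3597, 2))) = Add(Mul(57, 77), Rational(3597, 2)) = Add(4389, Rational(3597, 2)) = Rational(12375, 2)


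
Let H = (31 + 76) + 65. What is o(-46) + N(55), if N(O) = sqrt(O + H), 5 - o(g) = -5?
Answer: 10 + sqrt(227) ≈ 25.067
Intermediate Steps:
H = 172 (H = 107 + 65 = 172)
o(g) = 10 (o(g) = 5 - 1*(-5) = 5 + 5 = 10)
N(O) = sqrt(172 + O) (N(O) = sqrt(O + 172) = sqrt(172 + O))
o(-46) + N(55) = 10 + sqrt(172 + 55) = 10 + sqrt(227)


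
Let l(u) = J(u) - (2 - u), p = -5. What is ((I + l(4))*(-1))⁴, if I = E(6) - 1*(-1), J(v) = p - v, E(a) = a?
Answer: 0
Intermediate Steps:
J(v) = -5 - v
l(u) = -7 (l(u) = (-5 - u) - (2 - u) = (-5 - u) + (-2 + u) = -7)
I = 7 (I = 6 - 1*(-1) = 6 + 1 = 7)
((I + l(4))*(-1))⁴ = ((7 - 7)*(-1))⁴ = (0*(-1))⁴ = 0⁴ = 0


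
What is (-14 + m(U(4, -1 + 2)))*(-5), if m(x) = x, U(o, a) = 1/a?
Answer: 65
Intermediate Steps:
(-14 + m(U(4, -1 + 2)))*(-5) = (-14 + 1/(-1 + 2))*(-5) = (-14 + 1/1)*(-5) = (-14 + 1)*(-5) = -13*(-5) = 65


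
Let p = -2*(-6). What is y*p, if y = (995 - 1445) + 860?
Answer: 4920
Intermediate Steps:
y = 410 (y = -450 + 860 = 410)
p = 12
y*p = 410*12 = 4920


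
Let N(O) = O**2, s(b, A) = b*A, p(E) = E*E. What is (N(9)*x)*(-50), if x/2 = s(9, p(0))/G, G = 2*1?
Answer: 0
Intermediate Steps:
p(E) = E**2
s(b, A) = A*b
G = 2
x = 0 (x = 2*((0**2*9)/2) = 2*((0*9)*(1/2)) = 2*(0*(1/2)) = 2*0 = 0)
(N(9)*x)*(-50) = (9**2*0)*(-50) = (81*0)*(-50) = 0*(-50) = 0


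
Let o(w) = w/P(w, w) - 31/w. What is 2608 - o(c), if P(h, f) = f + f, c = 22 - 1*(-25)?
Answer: 245167/94 ≈ 2608.2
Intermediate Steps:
c = 47 (c = 22 + 25 = 47)
P(h, f) = 2*f
o(w) = ½ - 31/w (o(w) = w/((2*w)) - 31/w = w*(1/(2*w)) - 31/w = ½ - 31/w)
2608 - o(c) = 2608 - (-62 + 47)/(2*47) = 2608 - (-15)/(2*47) = 2608 - 1*(-15/94) = 2608 + 15/94 = 245167/94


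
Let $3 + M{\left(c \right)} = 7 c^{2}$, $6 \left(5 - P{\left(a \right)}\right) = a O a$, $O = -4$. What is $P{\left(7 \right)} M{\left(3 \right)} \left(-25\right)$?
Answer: $-56500$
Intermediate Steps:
$P{\left(a \right)} = 5 + \frac{2 a^{2}}{3}$ ($P{\left(a \right)} = 5 - \frac{a \left(-4\right) a}{6} = 5 - \frac{- 4 a a}{6} = 5 - \frac{\left(-4\right) a^{2}}{6} = 5 + \frac{2 a^{2}}{3}$)
$M{\left(c \right)} = -3 + 7 c^{2}$
$P{\left(7 \right)} M{\left(3 \right)} \left(-25\right) = \left(5 + \frac{2 \cdot 7^{2}}{3}\right) \left(-3 + 7 \cdot 3^{2}\right) \left(-25\right) = \left(5 + \frac{2}{3} \cdot 49\right) \left(-3 + 7 \cdot 9\right) \left(-25\right) = \left(5 + \frac{98}{3}\right) \left(-3 + 63\right) \left(-25\right) = \frac{113}{3} \cdot 60 \left(-25\right) = 2260 \left(-25\right) = -56500$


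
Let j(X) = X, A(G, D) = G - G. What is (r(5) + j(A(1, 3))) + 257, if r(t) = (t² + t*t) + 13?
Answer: 320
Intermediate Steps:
A(G, D) = 0
r(t) = 13 + 2*t² (r(t) = (t² + t²) + 13 = 2*t² + 13 = 13 + 2*t²)
(r(5) + j(A(1, 3))) + 257 = ((13 + 2*5²) + 0) + 257 = ((13 + 2*25) + 0) + 257 = ((13 + 50) + 0) + 257 = (63 + 0) + 257 = 63 + 257 = 320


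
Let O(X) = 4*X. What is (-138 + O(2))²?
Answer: 16900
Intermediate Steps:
(-138 + O(2))² = (-138 + 4*2)² = (-138 + 8)² = (-130)² = 16900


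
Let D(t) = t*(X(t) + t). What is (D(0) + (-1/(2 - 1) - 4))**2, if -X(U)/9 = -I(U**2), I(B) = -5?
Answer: 25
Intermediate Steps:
X(U) = -45 (X(U) = -(-9)*(-5) = -9*5 = -45)
D(t) = t*(-45 + t)
(D(0) + (-1/(2 - 1) - 4))**2 = (0*(-45 + 0) + (-1/(2 - 1) - 4))**2 = (0*(-45) + (-1/1 - 4))**2 = (0 + (1*(-1) - 4))**2 = (0 + (-1 - 4))**2 = (0 - 5)**2 = (-5)**2 = 25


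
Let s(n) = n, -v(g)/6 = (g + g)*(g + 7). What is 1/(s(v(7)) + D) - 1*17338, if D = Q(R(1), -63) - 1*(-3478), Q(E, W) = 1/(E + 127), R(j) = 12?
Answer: -5547795763/319979 ≈ -17338.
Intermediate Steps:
Q(E, W) = 1/(127 + E)
v(g) = -12*g*(7 + g) (v(g) = -6*(g + g)*(g + 7) = -6*2*g*(7 + g) = -12*g*(7 + g))
D = 483443/139 (D = 1/(127 + 12) - 1*(-3478) = 1/139 + 3478 = 483443/139 ≈ 3478.0)
1/(s(v(7)) + D) - 1*17338 = 1/(-12*7*(7 + 7) + 483443/139) - 1*17338 = 1/(-12*7*14 + 483443/139) - 17338 = 1/(-1176 + 483443/139) - 17338 = 1/(319979/139) - 17338 = 139/319979 - 17338 = -5547795763/319979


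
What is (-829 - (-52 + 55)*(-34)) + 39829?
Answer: 39102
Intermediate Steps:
(-829 - (-52 + 55)*(-34)) + 39829 = (-829 - 3*(-34)) + 39829 = (-829 - 1*(-102)) + 39829 = (-829 + 102) + 39829 = -727 + 39829 = 39102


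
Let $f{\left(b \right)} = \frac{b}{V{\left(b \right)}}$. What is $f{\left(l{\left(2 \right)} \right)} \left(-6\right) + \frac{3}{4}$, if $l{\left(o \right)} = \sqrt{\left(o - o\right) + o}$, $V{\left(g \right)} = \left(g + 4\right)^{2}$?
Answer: $\frac{243}{196} - \frac{27 \sqrt{2}}{49} \approx 0.46054$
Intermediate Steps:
$V{\left(g \right)} = \left(4 + g\right)^{2}$
$l{\left(o \right)} = \sqrt{o}$ ($l{\left(o \right)} = \sqrt{0 + o} = \sqrt{o}$)
$f{\left(b \right)} = \frac{b}{\left(4 + b\right)^{2}}$
$f{\left(l{\left(2 \right)} \right)} \left(-6\right) + \frac{3}{4} = \frac{\sqrt{2}}{\left(4 + \sqrt{2}\right)^{2}} \left(-6\right) + \frac{3}{4} = - \frac{6 \sqrt{2}}{\left(4 + \sqrt{2}\right)^{2}} + 3 \cdot \frac{1}{4} = - \frac{6 \sqrt{2}}{\left(4 + \sqrt{2}\right)^{2}} + \frac{3}{4} = \frac{3}{4} - \frac{6 \sqrt{2}}{\left(4 + \sqrt{2}\right)^{2}}$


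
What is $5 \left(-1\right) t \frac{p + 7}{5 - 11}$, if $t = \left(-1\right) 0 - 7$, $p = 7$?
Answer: $- \frac{245}{3} \approx -81.667$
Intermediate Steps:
$t = -7$ ($t = 0 - 7 = -7$)
$5 \left(-1\right) t \frac{p + 7}{5 - 11} = 5 \left(-1\right) \left(-7\right) \frac{7 + 7}{5 - 11} = \left(-5\right) \left(-7\right) \frac{14}{-6} = 35 \cdot 14 \left(- \frac{1}{6}\right) = 35 \left(- \frac{7}{3}\right) = - \frac{245}{3}$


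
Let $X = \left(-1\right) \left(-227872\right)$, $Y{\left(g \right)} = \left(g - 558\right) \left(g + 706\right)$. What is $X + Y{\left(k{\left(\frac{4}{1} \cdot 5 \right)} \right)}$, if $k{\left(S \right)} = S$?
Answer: $-162716$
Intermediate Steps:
$Y{\left(g \right)} = \left(-558 + g\right) \left(706 + g\right)$
$X = 227872$
$X + Y{\left(k{\left(\frac{4}{1} \cdot 5 \right)} \right)} = 227872 + \left(-393948 + \left(\frac{4}{1} \cdot 5\right)^{2} + 148 \cdot \frac{4}{1} \cdot 5\right) = 227872 + \left(-393948 + \left(4 \cdot 1 \cdot 5\right)^{2} + 148 \cdot 4 \cdot 1 \cdot 5\right) = 227872 + \left(-393948 + \left(4 \cdot 5\right)^{2} + 148 \cdot 4 \cdot 5\right) = 227872 + \left(-393948 + 20^{2} + 148 \cdot 20\right) = 227872 + \left(-393948 + 400 + 2960\right) = 227872 - 390588 = -162716$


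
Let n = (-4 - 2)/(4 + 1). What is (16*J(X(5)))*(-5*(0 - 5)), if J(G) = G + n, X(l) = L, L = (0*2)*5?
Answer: -480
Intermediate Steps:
L = 0 (L = 0*5 = 0)
X(l) = 0
n = -6/5 ≈ -1.2000
J(G) = -6/5 + G (J(G) = G - 6/5 = -6/5 + G)
(16*J(X(5)))*(-5*(0 - 5)) = (16*(-6/5 + 0))*(-5*(0 - 5)) = (16*(-6/5))*(-5*(-5)) = -96/5*25 = -480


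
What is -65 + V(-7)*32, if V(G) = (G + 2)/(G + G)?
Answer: -375/7 ≈ -53.571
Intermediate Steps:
V(G) = (2 + G)/(2*G) (V(G) = (2 + G)/((2*G)) = (2 + G)*(1/(2*G)) = (2 + G)/(2*G))
-65 + V(-7)*32 = -65 + ((1/2)*(2 - 7)/(-7))*32 = -65 + ((1/2)*(-1/7)*(-5))*32 = -65 + (5/14)*32 = -65 + 80/7 = -375/7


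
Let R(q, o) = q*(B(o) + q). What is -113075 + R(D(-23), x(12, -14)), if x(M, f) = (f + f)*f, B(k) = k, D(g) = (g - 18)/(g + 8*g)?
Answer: -4841822090/42849 ≈ -1.1300e+5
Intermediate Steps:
D(g) = (-18 + g)/(9*g) (D(g) = (-18 + g)/((9*g)) = (-18 + g)*(1/(9*g)) = (-18 + g)/(9*g))
x(M, f) = 2*f² (x(M, f) = (2*f)*f = 2*f²)
R(q, o) = q*(o + q)
-113075 + R(D(-23), x(12, -14)) = -113075 + ((⅑)*(-18 - 23)/(-23))*(2*(-14)² + (⅑)*(-18 - 23)/(-23)) = -113075 + ((⅑)*(-1/23)*(-41))*(2*196 + (⅑)*(-1/23)*(-41)) = -113075 + 41*(392 + 41/207)/207 = -113075 + (41/207)*(81185/207) = -113075 + 3328585/42849 = -4841822090/42849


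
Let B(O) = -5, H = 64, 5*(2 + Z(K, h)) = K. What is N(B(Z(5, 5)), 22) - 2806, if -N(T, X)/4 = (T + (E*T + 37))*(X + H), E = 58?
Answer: 85946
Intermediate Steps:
Z(K, h) = -2 + K/5
N(T, X) = -4*(37 + 59*T)*(64 + X) (N(T, X) = -4*(T + (58*T + 37))*(X + 64) = -4*(T + (37 + 58*T))*(64 + X) = -4*(37 + 59*T)*(64 + X))
N(B(Z(5, 5)), 22) - 2806 = (-9472 - 15104*(-5) - 148*22 - 236*(-5)*22) - 2806 = (-9472 + 75520 - 3256 + 25960) - 2806 = 88752 - 2806 = 85946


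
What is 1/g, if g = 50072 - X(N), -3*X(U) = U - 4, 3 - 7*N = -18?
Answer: 3/150215 ≈ 1.9971e-5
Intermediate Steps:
N = 3 (N = 3/7 - 1/7*(-18) = 3/7 + 18/7 = 3)
X(U) = 4/3 - U/3 (X(U) = -(U - 4)/3 = -(-4 + U)/3 = 4/3 - U/3)
g = 150215/3 (g = 50072 - (4/3 - 1/3*3) = 50072 - (4/3 - 1) = 50072 - 1*1/3 = 50072 - 1/3 = 150215/3 ≈ 50072.)
1/g = 1/(150215/3) = 3/150215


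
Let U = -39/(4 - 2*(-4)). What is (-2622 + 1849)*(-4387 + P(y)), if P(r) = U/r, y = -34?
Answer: 461186487/136 ≈ 3.3911e+6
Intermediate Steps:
U = -13/4 (U = -39/(4 + 8) = -39/12 = -39*1/12 = -13/4 ≈ -3.2500)
P(r) = -13/(4*r)
(-2622 + 1849)*(-4387 + P(y)) = (-2622 + 1849)*(-4387 - 13/4/(-34)) = -773*(-4387 - 13/4*(-1/34)) = -773*(-4387 + 13/136) = -773*(-596619/136) = 461186487/136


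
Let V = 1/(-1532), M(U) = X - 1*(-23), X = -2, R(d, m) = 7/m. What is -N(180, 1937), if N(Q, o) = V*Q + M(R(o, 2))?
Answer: -7998/383 ≈ -20.883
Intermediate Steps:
M(U) = 21 (M(U) = -2 - 1*(-23) = -2 + 23 = 21)
V = -1/1532 ≈ -0.00065274
N(Q, o) = 21 - Q/1532 (N(Q, o) = -Q/1532 + 21 = 21 - Q/1532)
-N(180, 1937) = -(21 - 1/1532*180) = -(21 - 45/383) = -1*7998/383 = -7998/383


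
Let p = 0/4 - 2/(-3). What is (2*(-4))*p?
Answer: -16/3 ≈ -5.3333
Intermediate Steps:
p = 2/3 (p = 0*(1/4) - 2*(-1/3) = 0 + 2/3 = 2/3 ≈ 0.66667)
(2*(-4))*p = (2*(-4))*(2/3) = -8*2/3 = -16/3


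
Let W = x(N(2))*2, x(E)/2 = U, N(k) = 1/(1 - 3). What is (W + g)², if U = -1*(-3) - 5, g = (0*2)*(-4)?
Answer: 64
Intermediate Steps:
g = 0 (g = 0*(-4) = 0)
N(k) = -½ (N(k) = 1/(-2) = -½)
U = -2 (U = 3 - 5 = -2)
x(E) = -4 (x(E) = 2*(-2) = -4)
W = -8 (W = -4*2 = -8)
(W + g)² = (-8 + 0)² = (-8)² = 64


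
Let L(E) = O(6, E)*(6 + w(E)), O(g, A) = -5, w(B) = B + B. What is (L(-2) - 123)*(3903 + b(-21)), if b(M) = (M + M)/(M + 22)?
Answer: -513513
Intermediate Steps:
w(B) = 2*B
b(M) = 2*M/(22 + M) (b(M) = (2*M)/(22 + M) = 2*M/(22 + M))
L(E) = -30 - 10*E (L(E) = -5*(6 + 2*E) = -30 - 10*E)
(L(-2) - 123)*(3903 + b(-21)) = ((-30 - 10*(-2)) - 123)*(3903 + 2*(-21)/(22 - 21)) = ((-30 + 20) - 123)*(3903 + 2*(-21)/1) = (-10 - 123)*(3903 + 2*(-21)*1) = -133*(3903 - 42) = -133*3861 = -513513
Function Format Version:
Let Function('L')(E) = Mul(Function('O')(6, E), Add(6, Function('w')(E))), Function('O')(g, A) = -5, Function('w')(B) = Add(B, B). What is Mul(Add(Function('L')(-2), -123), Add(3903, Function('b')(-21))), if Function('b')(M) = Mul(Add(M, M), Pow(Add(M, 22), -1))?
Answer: -513513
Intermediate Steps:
Function('w')(B) = Mul(2, B)
Function('b')(M) = Mul(2, M, Pow(Add(22, M), -1)) (Function('b')(M) = Mul(Mul(2, M), Pow(Add(22, M), -1)) = Mul(2, M, Pow(Add(22, M), -1)))
Function('L')(E) = Add(-30, Mul(-10, E)) (Function('L')(E) = Mul(-5, Add(6, Mul(2, E))) = Add(-30, Mul(-10, E)))
Mul(Add(Function('L')(-2), -123), Add(3903, Function('b')(-21))) = Mul(Add(Add(-30, Mul(-10, -2)), -123), Add(3903, Mul(2, -21, Pow(Add(22, -21), -1)))) = Mul(Add(Add(-30, 20), -123), Add(3903, Mul(2, -21, Pow(1, -1)))) = Mul(Add(-10, -123), Add(3903, Mul(2, -21, 1))) = Mul(-133, Add(3903, -42)) = Mul(-133, 3861) = -513513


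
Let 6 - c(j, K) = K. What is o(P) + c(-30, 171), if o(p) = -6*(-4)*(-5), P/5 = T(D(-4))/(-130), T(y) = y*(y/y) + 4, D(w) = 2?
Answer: -285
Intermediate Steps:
c(j, K) = 6 - K
T(y) = 4 + y (T(y) = y*1 + 4 = y + 4 = 4 + y)
P = -3/13 (P = 5*((4 + 2)/(-130)) = 5*(6*(-1/130)) = 5*(-3/65) = -3/13 ≈ -0.23077)
o(p) = -120 (o(p) = 24*(-5) = -120)
o(P) + c(-30, 171) = -120 + (6 - 1*171) = -120 + (6 - 171) = -120 - 165 = -285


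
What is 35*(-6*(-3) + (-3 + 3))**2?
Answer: 11340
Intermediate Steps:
35*(-6*(-3) + (-3 + 3))**2 = 35*(18 + 0)**2 = 35*18**2 = 35*324 = 11340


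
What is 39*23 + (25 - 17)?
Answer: 905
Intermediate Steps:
39*23 + (25 - 17) = 897 + 8 = 905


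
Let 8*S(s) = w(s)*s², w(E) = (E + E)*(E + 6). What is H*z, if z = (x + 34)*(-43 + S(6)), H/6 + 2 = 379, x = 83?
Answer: 160115670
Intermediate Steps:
w(E) = 2*E*(6 + E) (w(E) = (2*E)*(6 + E) = 2*E*(6 + E))
H = 2262 (H = -12 + 6*379 = -12 + 2274 = 2262)
S(s) = s³*(6 + s)/4 (S(s) = ((2*s*(6 + s))*s²)/8 = (2*s³*(6 + s))/8 = s³*(6 + s)/4)
z = 70785 (z = (83 + 34)*(-43 + (¼)*6³*(6 + 6)) = 117*(-43 + (¼)*216*12) = 117*(-43 + 648) = 117*605 = 70785)
H*z = 2262*70785 = 160115670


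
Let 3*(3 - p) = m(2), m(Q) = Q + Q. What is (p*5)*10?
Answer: 250/3 ≈ 83.333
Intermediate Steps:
m(Q) = 2*Q
p = 5/3 (p = 3 - 2*2/3 = 3 - ⅓*4 = 3 - 4/3 = 5/3 ≈ 1.6667)
(p*5)*10 = ((5/3)*5)*10 = (25/3)*10 = 250/3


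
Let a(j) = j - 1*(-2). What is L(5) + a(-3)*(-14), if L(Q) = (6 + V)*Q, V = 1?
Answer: 49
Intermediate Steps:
a(j) = 2 + j (a(j) = j + 2 = 2 + j)
L(Q) = 7*Q (L(Q) = (6 + 1)*Q = 7*Q)
L(5) + a(-3)*(-14) = 7*5 + (2 - 3)*(-14) = 35 - 1*(-14) = 35 + 14 = 49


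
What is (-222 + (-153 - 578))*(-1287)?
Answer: 1226511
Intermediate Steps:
(-222 + (-153 - 578))*(-1287) = (-222 - 731)*(-1287) = -953*(-1287) = 1226511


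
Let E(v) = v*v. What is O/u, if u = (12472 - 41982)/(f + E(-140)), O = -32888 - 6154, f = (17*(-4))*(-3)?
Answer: 386593884/14755 ≈ 26201.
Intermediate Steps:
E(v) = v²
f = 204 (f = -68*(-3) = 204)
O = -39042
u = -14755/9902 (u = (12472 - 41982)/(204 + (-140)²) = -29510/(204 + 19600) = -29510/19804 = -29510*1/19804 = -14755/9902 ≈ -1.4901)
O/u = -39042/(-14755/9902) = -39042*(-9902/14755) = 386593884/14755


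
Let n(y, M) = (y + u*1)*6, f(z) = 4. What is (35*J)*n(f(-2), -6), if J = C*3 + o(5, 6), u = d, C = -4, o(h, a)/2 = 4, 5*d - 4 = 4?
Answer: -4704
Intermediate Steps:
d = 8/5 (d = 4/5 + (1/5)*4 = 4/5 + 4/5 = 8/5 ≈ 1.6000)
o(h, a) = 8 (o(h, a) = 2*4 = 8)
u = 8/5 ≈ 1.6000
J = -4 (J = -4*3 + 8 = -12 + 8 = -4)
n(y, M) = 48/5 + 6*y (n(y, M) = (y + (8/5)*1)*6 = (y + 8/5)*6 = (8/5 + y)*6 = 48/5 + 6*y)
(35*J)*n(f(-2), -6) = (35*(-4))*(48/5 + 6*4) = -140*(48/5 + 24) = -140*168/5 = -4704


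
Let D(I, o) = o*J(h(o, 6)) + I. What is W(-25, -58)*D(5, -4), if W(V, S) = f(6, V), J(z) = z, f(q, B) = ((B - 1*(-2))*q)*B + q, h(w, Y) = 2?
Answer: -10368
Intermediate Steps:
f(q, B) = q + B*q*(2 + B) (f(q, B) = ((B + 2)*q)*B + q = ((2 + B)*q)*B + q = (q*(2 + B))*B + q = B*q*(2 + B) + q = q + B*q*(2 + B))
W(V, S) = 6 + 6*V**2 + 12*V (W(V, S) = 6*(1 + V**2 + 2*V) = 6 + 6*V**2 + 12*V)
D(I, o) = I + 2*o (D(I, o) = o*2 + I = 2*o + I = I + 2*o)
W(-25, -58)*D(5, -4) = (6 + 6*(-25)**2 + 12*(-25))*(5 + 2*(-4)) = (6 + 6*625 - 300)*(5 - 8) = (6 + 3750 - 300)*(-3) = 3456*(-3) = -10368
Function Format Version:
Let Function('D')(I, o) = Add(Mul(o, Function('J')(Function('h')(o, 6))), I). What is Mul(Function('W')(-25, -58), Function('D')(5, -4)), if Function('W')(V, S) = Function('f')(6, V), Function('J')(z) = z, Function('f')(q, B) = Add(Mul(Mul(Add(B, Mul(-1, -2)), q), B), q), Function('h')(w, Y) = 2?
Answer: -10368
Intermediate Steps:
Function('f')(q, B) = Add(q, Mul(B, q, Add(2, B))) (Function('f')(q, B) = Add(Mul(Mul(Add(B, 2), q), B), q) = Add(Mul(Mul(Add(2, B), q), B), q) = Add(Mul(Mul(q, Add(2, B)), B), q) = Add(Mul(B, q, Add(2, B)), q) = Add(q, Mul(B, q, Add(2, B))))
Function('W')(V, S) = Add(6, Mul(6, Pow(V, 2)), Mul(12, V)) (Function('W')(V, S) = Mul(6, Add(1, Pow(V, 2), Mul(2, V))) = Add(6, Mul(6, Pow(V, 2)), Mul(12, V)))
Function('D')(I, o) = Add(I, Mul(2, o)) (Function('D')(I, o) = Add(Mul(o, 2), I) = Add(Mul(2, o), I) = Add(I, Mul(2, o)))
Mul(Function('W')(-25, -58), Function('D')(5, -4)) = Mul(Add(6, Mul(6, Pow(-25, 2)), Mul(12, -25)), Add(5, Mul(2, -4))) = Mul(Add(6, Mul(6, 625), -300), Add(5, -8)) = Mul(Add(6, 3750, -300), -3) = Mul(3456, -3) = -10368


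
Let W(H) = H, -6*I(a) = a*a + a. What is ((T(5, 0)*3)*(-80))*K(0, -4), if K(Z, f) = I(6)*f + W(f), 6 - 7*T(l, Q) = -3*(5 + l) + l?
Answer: -178560/7 ≈ -25509.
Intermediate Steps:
I(a) = -a/6 - a²/6 (I(a) = -(a*a + a)/6 = -(a² + a)/6 = -(a + a²)/6 = -a/6 - a²/6)
T(l, Q) = 3 + 2*l/7 (T(l, Q) = 6/7 - (-3*(5 + l) + l)/7 = 6/7 - ((-15 - 3*l) + l)/7 = 6/7 - (-15 - 2*l)/7 = 6/7 + (15/7 + 2*l/7) = 3 + 2*l/7)
K(Z, f) = -6*f (K(Z, f) = (-⅙*6*(1 + 6))*f + f = (-⅙*6*7)*f + f = -7*f + f = -6*f)
((T(5, 0)*3)*(-80))*K(0, -4) = (((3 + (2/7)*5)*3)*(-80))*(-6*(-4)) = (((3 + 10/7)*3)*(-80))*24 = (((31/7)*3)*(-80))*24 = ((93/7)*(-80))*24 = -7440/7*24 = -178560/7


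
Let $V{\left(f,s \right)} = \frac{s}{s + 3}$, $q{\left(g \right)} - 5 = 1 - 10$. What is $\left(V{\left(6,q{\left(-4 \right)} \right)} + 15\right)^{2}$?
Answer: $361$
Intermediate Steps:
$q{\left(g \right)} = -4$ ($q{\left(g \right)} = 5 + \left(1 - 10\right) = 5 - 9 = -4$)
$V{\left(f,s \right)} = \frac{s}{3 + s}$
$\left(V{\left(6,q{\left(-4 \right)} \right)} + 15\right)^{2} = \left(- \frac{4}{3 - 4} + 15\right)^{2} = \left(- \frac{4}{-1} + 15\right)^{2} = \left(\left(-4\right) \left(-1\right) + 15\right)^{2} = \left(4 + 15\right)^{2} = 19^{2} = 361$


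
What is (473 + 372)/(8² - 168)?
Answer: -65/8 ≈ -8.1250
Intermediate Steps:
(473 + 372)/(8² - 168) = 845/(64 - 168) = 845/(-104) = 845*(-1/104) = -65/8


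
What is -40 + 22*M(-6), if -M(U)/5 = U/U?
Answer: -150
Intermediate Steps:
M(U) = -5 (M(U) = -5*U/U = -5*1 = -5)
-40 + 22*M(-6) = -40 + 22*(-5) = -40 - 110 = -150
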